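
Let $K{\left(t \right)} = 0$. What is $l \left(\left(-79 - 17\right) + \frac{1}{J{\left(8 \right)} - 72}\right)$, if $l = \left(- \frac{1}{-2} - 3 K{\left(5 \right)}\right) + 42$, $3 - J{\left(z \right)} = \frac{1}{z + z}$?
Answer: $- \frac{53048}{13} \approx -4080.6$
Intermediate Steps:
$J{\left(z \right)} = 3 - \frac{1}{2 z}$ ($J{\left(z \right)} = 3 - \frac{1}{z + z} = 3 - \frac{1}{2 z}$)
$l = \frac{85}{2}$ ($l = \left(- \frac{1}{-2} - 0\right) + 42 = \left(\left(-1\right) \left(- \frac{1}{2}\right) + 0\right) + 42 = \left(\frac{1}{2} + 0\right) + 42 = \frac{1}{2} + 42 = \frac{85}{2} \approx 42.5$)
$l \left(\left(-79 - 17\right) + \frac{1}{J{\left(8 \right)} - 72}\right) = \frac{85 \left(\left(-79 - 17\right) + \frac{1}{\left(3 - \frac{1}{2 \cdot 8}\right) - 72}\right)}{2} = \frac{85 \left(-96 + \frac{1}{\left(3 - \frac{1}{16}\right) - 72}\right)}{2} = \frac{85 \left(-96 + \frac{1}{\frac{47}{16} - 72}\right)}{2} = \frac{85 \left(-96 + \frac{1}{- \frac{1105}{16}}\right)}{2} = \frac{85 \left(-96 - \frac{16}{1105}\right)}{2} = \frac{85}{2} \left(- \frac{106096}{1105}\right) = - \frac{53048}{13}$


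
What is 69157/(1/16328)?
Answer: 1129195496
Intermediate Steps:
69157/(1/16328) = 69157*16328 = 1129195496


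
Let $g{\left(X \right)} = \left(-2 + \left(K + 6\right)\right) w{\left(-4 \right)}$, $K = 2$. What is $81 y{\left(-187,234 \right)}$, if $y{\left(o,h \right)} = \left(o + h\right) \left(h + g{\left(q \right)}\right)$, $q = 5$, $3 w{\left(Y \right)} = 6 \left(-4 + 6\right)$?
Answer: $982206$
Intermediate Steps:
$w{\left(Y \right)} = 4$ ($w{\left(Y \right)} = \frac{6 \left(-4 + 6\right)}{3} = \frac{6 \cdot 2}{3} = \frac{1}{3} \cdot 12 = 4$)
$g{\left(X \right)} = 24$ ($g{\left(X \right)} = \left(-2 + \left(2 + 6\right)\right) 4 = \left(-2 + 8\right) 4 = 6 \cdot 4 = 24$)
$y{\left(o,h \right)} = \left(24 + h\right) \left(h + o\right)$ ($y{\left(o,h \right)} = \left(o + h\right) \left(h + 24\right) = \left(h + o\right) \left(24 + h\right) = \left(24 + h\right) \left(h + o\right)$)
$81 y{\left(-187,234 \right)} = 81 \left(234^{2} + 24 \cdot 234 + 24 \left(-187\right) + 234 \left(-187\right)\right) = 81 \left(54756 + 5616 - 4488 - 43758\right) = 81 \cdot 12126 = 982206$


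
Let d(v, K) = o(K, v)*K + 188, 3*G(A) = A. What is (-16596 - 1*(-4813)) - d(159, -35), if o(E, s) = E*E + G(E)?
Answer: 91487/3 ≈ 30496.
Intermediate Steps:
G(A) = A/3
o(E, s) = E² + E/3 (o(E, s) = E*E + E/3 = E² + E/3)
d(v, K) = 188 + K²*(⅓ + K) (d(v, K) = (K*(⅓ + K))*K + 188 = K²*(⅓ + K) + 188 = 188 + K²*(⅓ + K))
(-16596 - 1*(-4813)) - d(159, -35) = (-16596 - 1*(-4813)) - (188 + (-35)³ + (⅓)*(-35)²) = (-16596 + 4813) - (188 - 42875 + (⅓)*1225) = -11783 - (188 - 42875 + 1225/3) = -11783 - 1*(-126836/3) = -11783 + 126836/3 = 91487/3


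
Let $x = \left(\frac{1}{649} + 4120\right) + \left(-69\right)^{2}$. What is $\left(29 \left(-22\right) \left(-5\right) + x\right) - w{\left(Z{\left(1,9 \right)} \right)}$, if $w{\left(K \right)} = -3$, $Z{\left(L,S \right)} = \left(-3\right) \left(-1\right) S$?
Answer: $\frac{7836027}{649} \approx 12074.0$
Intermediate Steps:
$x = \frac{5763770}{649}$ ($x = \left(\frac{1}{649} + 4120\right) + 4761 = \frac{2673881}{649} + 4761 = \frac{5763770}{649} \approx 8881.0$)
$Z{\left(L,S \right)} = 3 S$
$\left(29 \left(-22\right) \left(-5\right) + x\right) - w{\left(Z{\left(1,9 \right)} \right)} = \left(29 \left(-22\right) \left(-5\right) + \frac{5763770}{649}\right) - -3 = \left(\left(-638\right) \left(-5\right) + \frac{5763770}{649}\right) + 3 = \left(3190 + \frac{5763770}{649}\right) + 3 = \frac{7834080}{649} + 3 = \frac{7836027}{649}$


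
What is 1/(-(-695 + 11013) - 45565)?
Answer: -1/55883 ≈ -1.7895e-5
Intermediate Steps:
1/(-(-695 + 11013) - 45565) = 1/(-1*10318 - 45565) = 1/(-10318 - 45565) = 1/(-55883) = -1/55883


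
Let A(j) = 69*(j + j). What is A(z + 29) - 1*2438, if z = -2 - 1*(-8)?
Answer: 2392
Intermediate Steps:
z = 6 (z = -2 + 8 = 6)
A(j) = 138*j (A(j) = 69*(2*j) = 138*j)
A(z + 29) - 1*2438 = 138*(6 + 29) - 1*2438 = 138*35 - 2438 = 4830 - 2438 = 2392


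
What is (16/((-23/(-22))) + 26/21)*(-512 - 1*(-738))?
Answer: 1805740/483 ≈ 3738.6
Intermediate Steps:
(16/((-23/(-22))) + 26/21)*(-512 - 1*(-738)) = (16/((-23*(-1/22))) + 26*(1/21))*(-512 + 738) = (16/(23/22) + 26/21)*226 = (16*(22/23) + 26/21)*226 = (352/23 + 26/21)*226 = (7990/483)*226 = 1805740/483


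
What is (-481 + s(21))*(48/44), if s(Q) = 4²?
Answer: -5580/11 ≈ -507.27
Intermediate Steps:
s(Q) = 16
(-481 + s(21))*(48/44) = (-481 + 16)*(48/44) = -22320/44 = -465*12/11 = -5580/11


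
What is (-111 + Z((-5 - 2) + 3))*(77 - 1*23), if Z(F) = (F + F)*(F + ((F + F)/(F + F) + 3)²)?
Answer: -11178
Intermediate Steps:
Z(F) = 2*F*(16 + F) (Z(F) = (2*F)*(F + ((2*F)/((2*F)) + 3)²) = (2*F)*(F + ((2*F)*(1/(2*F)) + 3)²) = (2*F)*(F + (1 + 3)²) = (2*F)*(F + 4²) = (2*F)*(F + 16) = (2*F)*(16 + F) = 2*F*(16 + F))
(-111 + Z((-5 - 2) + 3))*(77 - 1*23) = (-111 + 2*((-5 - 2) + 3)*(16 + ((-5 - 2) + 3)))*(77 - 1*23) = (-111 + 2*(-7 + 3)*(16 + (-7 + 3)))*(77 - 23) = (-111 + 2*(-4)*(16 - 4))*54 = (-111 + 2*(-4)*12)*54 = (-111 - 96)*54 = -207*54 = -11178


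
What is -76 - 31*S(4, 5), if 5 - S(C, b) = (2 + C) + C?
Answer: 79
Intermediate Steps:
S(C, b) = 3 - 2*C (S(C, b) = 5 - ((2 + C) + C) = 5 - (2 + 2*C) = 5 + (-2 - 2*C) = 3 - 2*C)
-76 - 31*S(4, 5) = -76 - 31*(3 - 2*4) = -76 - 31*(3 - 8) = -76 - 31*(-5) = -76 + 155 = 79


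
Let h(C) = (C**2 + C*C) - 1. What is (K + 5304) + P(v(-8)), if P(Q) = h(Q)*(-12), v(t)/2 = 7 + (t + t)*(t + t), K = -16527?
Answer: -6651435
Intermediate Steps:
v(t) = 14 + 8*t**2 (v(t) = 2*(7 + (t + t)*(t + t)) = 2*(7 + (2*t)*(2*t)) = 2*(7 + 4*t**2) = 14 + 8*t**2)
h(C) = -1 + 2*C**2 (h(C) = (C**2 + C**2) - 1 = 2*C**2 - 1 = -1 + 2*C**2)
P(Q) = 12 - 24*Q**2 (P(Q) = (-1 + 2*Q**2)*(-12) = 12 - 24*Q**2)
(K + 5304) + P(v(-8)) = (-16527 + 5304) + (12 - 24*(14 + 8*(-8)**2)**2) = -11223 + (12 - 24*(14 + 8*64)**2) = -11223 + (12 - 24*(14 + 512)**2) = -11223 + (12 - 24*526**2) = -11223 + (12 - 24*276676) = -11223 + (12 - 6640224) = -11223 - 6640212 = -6651435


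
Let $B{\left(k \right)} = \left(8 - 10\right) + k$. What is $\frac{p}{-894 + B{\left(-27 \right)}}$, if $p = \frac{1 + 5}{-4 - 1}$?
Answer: $\frac{6}{4615} \approx 0.0013001$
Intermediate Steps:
$B{\left(k \right)} = -2 + k$
$p = - \frac{6}{5}$ ($p = \frac{6}{-5} = 6 \left(- \frac{1}{5}\right) = - \frac{6}{5} \approx -1.2$)
$\frac{p}{-894 + B{\left(-27 \right)}} = - \frac{6}{5 \left(-894 - 29\right)} = - \frac{6}{5 \left(-923\right)} = \left(- \frac{6}{5}\right) \left(- \frac{1}{923}\right) = \frac{6}{4615}$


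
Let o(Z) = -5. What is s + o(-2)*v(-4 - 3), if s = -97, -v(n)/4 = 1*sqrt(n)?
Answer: -97 + 20*I*sqrt(7) ≈ -97.0 + 52.915*I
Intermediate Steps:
v(n) = -4*sqrt(n)
s + o(-2)*v(-4 - 3) = -97 - (-20)*sqrt(-4 - 3) = -97 - (-20)*sqrt(-7) = -97 - (-20)*I*sqrt(7) = -97 + 20*I*sqrt(7)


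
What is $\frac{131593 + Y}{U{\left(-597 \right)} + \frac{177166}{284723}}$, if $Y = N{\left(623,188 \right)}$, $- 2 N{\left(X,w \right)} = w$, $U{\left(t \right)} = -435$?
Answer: $- \frac{37440789777}{123677339} \approx -302.73$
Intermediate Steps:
$N{\left(X,w \right)} = - \frac{w}{2}$
$Y = -94$ ($Y = \left(- \frac{1}{2}\right) 188 = -94$)
$\frac{131593 + Y}{U{\left(-597 \right)} + \frac{177166}{284723}} = \frac{131593 - 94}{-435 + \frac{177166}{284723}} = \frac{131499}{-435 + 177166 \cdot \frac{1}{284723}} = \frac{131499}{-435 + \frac{177166}{284723}} = \frac{131499}{- \frac{123677339}{284723}} = 131499 \left(- \frac{284723}{123677339}\right) = - \frac{37440789777}{123677339}$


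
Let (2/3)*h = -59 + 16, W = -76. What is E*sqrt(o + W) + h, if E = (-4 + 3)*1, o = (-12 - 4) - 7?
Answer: -129/2 - 3*I*sqrt(11) ≈ -64.5 - 9.9499*I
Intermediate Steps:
o = -23 (o = -16 - 7 = -23)
E = -1 (E = -1*1 = -1)
h = -129/2 (h = 3*(-59 + 16)/2 = (3/2)*(-43) = -129/2 ≈ -64.500)
E*sqrt(o + W) + h = -sqrt(-23 - 76) - 129/2 = -sqrt(-99) - 129/2 = -3*I*sqrt(11) - 129/2 = -129/2 - 3*I*sqrt(11)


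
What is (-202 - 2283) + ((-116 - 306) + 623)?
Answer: -2284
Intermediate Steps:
(-202 - 2283) + ((-116 - 306) + 623) = -2485 + (-422 + 623) = -2485 + 201 = -2284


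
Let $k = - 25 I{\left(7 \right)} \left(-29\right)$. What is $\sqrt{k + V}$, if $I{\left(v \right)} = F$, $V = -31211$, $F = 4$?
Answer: $i \sqrt{28311} \approx 168.26 i$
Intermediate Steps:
$I{\left(v \right)} = 4$
$k = 2900$ ($k = \left(-25\right) 4 \left(-29\right) = \left(-100\right) \left(-29\right) = 2900$)
$\sqrt{k + V} = \sqrt{2900 - 31211} = \sqrt{-28311} = i \sqrt{28311}$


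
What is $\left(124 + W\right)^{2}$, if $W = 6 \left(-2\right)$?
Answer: $12544$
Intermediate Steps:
$W = -12$
$\left(124 + W\right)^{2} = \left(124 - 12\right)^{2} = 112^{2} = 12544$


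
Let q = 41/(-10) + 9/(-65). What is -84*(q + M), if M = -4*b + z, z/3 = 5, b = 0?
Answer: -58758/65 ≈ -903.97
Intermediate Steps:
z = 15 (z = 3*5 = 15)
M = 15 (M = -4*0 + 15 = 0 + 15 = 15)
q = -551/130 (q = 41*(-⅒) + 9*(-1/65) = -41/10 - 9/65 = -551/130 ≈ -4.2385)
-84*(q + M) = -84*(-551/130 + 15) = -84*1399/130 = -58758/65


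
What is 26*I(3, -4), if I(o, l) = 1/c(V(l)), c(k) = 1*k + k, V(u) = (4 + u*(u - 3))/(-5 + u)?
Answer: -117/32 ≈ -3.6563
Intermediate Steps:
V(u) = (4 + u*(-3 + u))/(-5 + u)
c(k) = 2*k (c(k) = k + k = 2*k)
I(o, l) = (-5 + l)/(2*(4 + l**2 - 3*l)) (I(o, l) = 1/(2*((4 + l**2 - 3*l)/(-5 + l))) = 1/(2*(4 + l**2 - 3*l)/(-5 + l)) = (-5 + l)/(2*(4 + l**2 - 3*l)))
26*I(3, -4) = 26*((-5 - 4)/(2*(4 + (-4)**2 - 3*(-4)))) = 26*((1/2)*(-9)/(4 + 16 + 12)) = 26*((1/2)*(-9)/32) = 26*((1/2)*(1/32)*(-9)) = 26*(-9/64) = -117/32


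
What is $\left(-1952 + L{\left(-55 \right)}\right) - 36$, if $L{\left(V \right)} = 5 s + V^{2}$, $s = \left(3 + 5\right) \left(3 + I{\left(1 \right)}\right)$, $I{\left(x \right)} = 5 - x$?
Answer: $1317$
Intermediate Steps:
$s = 56$ ($s = \left(3 + 5\right) \left(3 + \left(5 - 1\right)\right) = 8 \left(3 + \left(5 - 1\right)\right) = 8 \left(3 + 4\right) = 8 \cdot 7 = 56$)
$L{\left(V \right)} = 280 + V^{2}$ ($L{\left(V \right)} = 5 \cdot 56 + V^{2} = 280 + V^{2}$)
$\left(-1952 + L{\left(-55 \right)}\right) - 36 = \left(-1952 + \left(280 + \left(-55\right)^{2}\right)\right) - 36 = \left(-1952 + \left(280 + 3025\right)\right) - 36 = \left(-1952 + 3305\right) - 36 = 1353 - 36 = 1317$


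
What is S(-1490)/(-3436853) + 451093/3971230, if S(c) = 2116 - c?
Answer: 1536020074949/13648533739190 ≈ 0.11254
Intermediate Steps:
S(-1490)/(-3436853) + 451093/3971230 = (2116 - 1*(-1490))/(-3436853) + 451093/3971230 = (2116 + 1490)*(-1/3436853) + 451093*(1/3971230) = 3606*(-1/3436853) + 451093/3971230 = -3606/3436853 + 451093/3971230 = 1536020074949/13648533739190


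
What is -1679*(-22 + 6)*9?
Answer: 241776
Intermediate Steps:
-1679*(-22 + 6)*9 = -(-26864)*9 = -1679*(-144) = 241776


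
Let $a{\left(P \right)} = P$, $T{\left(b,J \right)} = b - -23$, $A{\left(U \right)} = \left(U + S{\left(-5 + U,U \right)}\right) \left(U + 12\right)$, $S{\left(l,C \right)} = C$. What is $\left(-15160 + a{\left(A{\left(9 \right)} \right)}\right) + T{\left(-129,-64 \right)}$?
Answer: $-14888$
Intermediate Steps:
$A{\left(U \right)} = 2 U \left(12 + U\right)$ ($A{\left(U \right)} = \left(U + U\right) \left(U + 12\right) = 2 U \left(12 + U\right)$)
$T{\left(b,J \right)} = 23 + b$ ($T{\left(b,J \right)} = b + 23 = 23 + b$)
$\left(-15160 + a{\left(A{\left(9 \right)} \right)}\right) + T{\left(-129,-64 \right)} = \left(-15160 + 2 \cdot 9 \left(12 + 9\right)\right) + \left(23 - 129\right) = \left(-15160 + 2 \cdot 9 \cdot 21\right) - 106 = \left(-15160 + 378\right) - 106 = -14782 - 106 = -14888$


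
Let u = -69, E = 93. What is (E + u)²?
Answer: 576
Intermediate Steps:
(E + u)² = (93 - 69)² = 24² = 576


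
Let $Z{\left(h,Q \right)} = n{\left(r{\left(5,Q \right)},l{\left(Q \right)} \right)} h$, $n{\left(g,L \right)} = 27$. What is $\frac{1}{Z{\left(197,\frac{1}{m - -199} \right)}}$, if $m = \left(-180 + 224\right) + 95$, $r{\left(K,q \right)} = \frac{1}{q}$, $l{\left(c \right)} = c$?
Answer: $\frac{1}{5319} \approx 0.00018801$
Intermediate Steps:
$m = 139$ ($m = 44 + 95 = 139$)
$Z{\left(h,Q \right)} = 27 h$
$\frac{1}{Z{\left(197,\frac{1}{m - -199} \right)}} = \frac{1}{27 \cdot 197} = \frac{1}{5319}$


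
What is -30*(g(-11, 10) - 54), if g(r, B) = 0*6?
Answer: 1620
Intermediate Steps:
g(r, B) = 0
-30*(g(-11, 10) - 54) = -30*(0 - 54) = -30*(-54) = 1620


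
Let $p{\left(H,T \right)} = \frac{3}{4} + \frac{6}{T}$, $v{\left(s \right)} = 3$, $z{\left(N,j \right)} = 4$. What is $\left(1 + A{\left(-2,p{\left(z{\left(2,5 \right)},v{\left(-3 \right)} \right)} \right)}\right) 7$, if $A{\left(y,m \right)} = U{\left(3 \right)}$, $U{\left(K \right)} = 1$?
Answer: $14$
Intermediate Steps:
$p{\left(H,T \right)} = \frac{3}{4} + \frac{6}{T}$ ($p{\left(H,T \right)} = 3 \cdot \frac{1}{4} + \frac{6}{T} = \frac{3}{4} + \frac{6}{T}$)
$A{\left(y,m \right)} = 1$
$\left(1 + A{\left(-2,p{\left(z{\left(2,5 \right)},v{\left(-3 \right)} \right)} \right)}\right) 7 = \left(1 + 1\right) 7 = 2 \cdot 7 = 14$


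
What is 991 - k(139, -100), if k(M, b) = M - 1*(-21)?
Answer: 831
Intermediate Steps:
k(M, b) = 21 + M (k(M, b) = M + 21 = 21 + M)
991 - k(139, -100) = 991 - (21 + 139) = 991 - 1*160 = 991 - 160 = 831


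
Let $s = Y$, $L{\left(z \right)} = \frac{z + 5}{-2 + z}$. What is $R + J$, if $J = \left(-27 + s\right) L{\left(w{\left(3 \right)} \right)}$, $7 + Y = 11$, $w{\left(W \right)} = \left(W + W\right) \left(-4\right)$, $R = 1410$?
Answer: $\frac{36223}{26} \approx 1393.2$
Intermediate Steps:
$w{\left(W \right)} = - 8 W$ ($w{\left(W \right)} = 2 W \left(-4\right) = - 8 W$)
$Y = 4$ ($Y = -7 + 11 = 4$)
$L{\left(z \right)} = \frac{5 + z}{-2 + z}$
$s = 4$
$J = - \frac{437}{26}$ ($J = \left(-27 + 4\right) \frac{5 - 24}{-2 - 24} = - 23 \frac{5 - 24}{-2 - 24} = - 23 \frac{1}{-26} \left(-19\right) = - 23 \left(\left(- \frac{1}{26}\right) \left(-19\right)\right) = \left(-23\right) \frac{19}{26} = - \frac{437}{26} \approx -16.808$)
$R + J = 1410 - \frac{437}{26} = \frac{36223}{26}$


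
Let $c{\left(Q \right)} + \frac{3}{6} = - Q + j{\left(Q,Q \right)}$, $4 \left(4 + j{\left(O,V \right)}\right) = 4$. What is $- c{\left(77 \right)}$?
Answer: $\frac{161}{2} \approx 80.5$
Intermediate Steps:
$j{\left(O,V \right)} = -3$ ($j{\left(O,V \right)} = -4 + \frac{1}{4} \cdot 4 = -4 + 1 = -3$)
$c{\left(Q \right)} = - \frac{7}{2} - Q$ ($c{\left(Q \right)} = - \frac{1}{2} - \left(3 + Q\right) = - \frac{7}{2} - Q$)
$- c{\left(77 \right)} = - (- \frac{7}{2} - 77) = \left(-1\right) \left(- \frac{161}{2}\right) = \frac{161}{2}$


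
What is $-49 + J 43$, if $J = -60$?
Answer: $-2629$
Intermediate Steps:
$-49 + J 43 = -49 - 2580 = -2629$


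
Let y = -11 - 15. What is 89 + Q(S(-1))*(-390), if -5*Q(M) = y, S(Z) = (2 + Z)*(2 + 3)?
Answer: -1939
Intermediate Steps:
S(Z) = 10 + 5*Z (S(Z) = (2 + Z)*5 = 10 + 5*Z)
y = -26
Q(M) = 26/5 (Q(M) = -⅕*(-26) = 26/5)
89 + Q(S(-1))*(-390) = 89 + (26/5)*(-390) = 89 - 2028 = -1939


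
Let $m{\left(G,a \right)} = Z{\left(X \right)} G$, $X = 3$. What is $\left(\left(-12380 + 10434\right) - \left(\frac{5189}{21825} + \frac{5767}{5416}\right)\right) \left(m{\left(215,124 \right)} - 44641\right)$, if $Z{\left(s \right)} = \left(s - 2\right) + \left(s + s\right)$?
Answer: $\frac{1241127009901808}{14775525} \approx 8.3999 \cdot 10^{7}$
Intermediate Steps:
$Z{\left(s \right)} = -2 + 3 s$ ($Z{\left(s \right)} = \left(-2 + s\right) + 2 s = -2 + 3 s$)
$m{\left(G,a \right)} = 7 G$ ($m{\left(G,a \right)} = \left(-2 + 3 \cdot 3\right) G = \left(-2 + 9\right) G = 7 G$)
$\left(\left(-12380 + 10434\right) - \left(\frac{5189}{21825} + \frac{5767}{5416}\right)\right) \left(m{\left(215,124 \right)} - 44641\right) = \left(\left(-12380 + 10434\right) - \left(\frac{5189}{21825} + \frac{5767}{5416}\right)\right) \left(7 \cdot 215 - 44641\right) = \left(-1946 - \frac{153968399}{118204200}\right) \left(1505 - 44641\right) = \left(-1946 - \frac{153968399}{118204200}\right) \left(-43136\right) = \left(- \frac{230179341599}{118204200}\right) \left(-43136\right) = \frac{1241127009901808}{14775525}$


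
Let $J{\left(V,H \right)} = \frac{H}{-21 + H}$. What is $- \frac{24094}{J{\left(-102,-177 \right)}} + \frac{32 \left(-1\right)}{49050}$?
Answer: $- \frac{38999754044}{1446975} \approx -26953.0$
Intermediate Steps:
$J{\left(V,H \right)} = \frac{H}{-21 + H}$
$- \frac{24094}{J{\left(-102,-177 \right)}} + \frac{32 \left(-1\right)}{49050} = - \frac{24094}{\left(-177\right) \frac{1}{-21 - 177}} + \frac{32 \left(-1\right)}{49050} = - \frac{24094}{\left(-177\right) \frac{1}{-198}} - \frac{16}{24525} = - \frac{24094}{\left(-177\right) \left(- \frac{1}{198}\right)} - \frac{16}{24525} = - \frac{24094}{\frac{59}{66}} - \frac{16}{24525} = \left(-24094\right) \frac{66}{59} - \frac{16}{24525} = - \frac{1590204}{59} - \frac{16}{24525} = - \frac{38999754044}{1446975}$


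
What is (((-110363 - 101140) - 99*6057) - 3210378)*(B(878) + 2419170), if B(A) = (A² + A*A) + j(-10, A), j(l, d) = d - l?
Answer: -15932578342824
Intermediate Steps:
B(A) = 10 + A + 2*A² (B(A) = (A² + A*A) + (A - 1*(-10)) = (A² + A²) + (A + 10) = 2*A² + (10 + A) = 10 + A + 2*A²)
(((-110363 - 101140) - 99*6057) - 3210378)*(B(878) + 2419170) = (((-110363 - 101140) - 99*6057) - 3210378)*((10 + 878 + 2*878²) + 2419170) = ((-211503 - 599643) - 3210378)*((10 + 878 + 2*770884) + 2419170) = (-811146 - 3210378)*((10 + 878 + 1541768) + 2419170) = -4021524*(1542656 + 2419170) = -4021524*3961826 = -15932578342824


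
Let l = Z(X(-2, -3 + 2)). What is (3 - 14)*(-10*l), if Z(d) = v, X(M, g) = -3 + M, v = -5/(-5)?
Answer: 110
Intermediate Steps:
v = 1 (v = -5*(-⅕) = 1)
Z(d) = 1
l = 1
(3 - 14)*(-10*l) = (3 - 14)*(-10*1) = -11*(-10) = 110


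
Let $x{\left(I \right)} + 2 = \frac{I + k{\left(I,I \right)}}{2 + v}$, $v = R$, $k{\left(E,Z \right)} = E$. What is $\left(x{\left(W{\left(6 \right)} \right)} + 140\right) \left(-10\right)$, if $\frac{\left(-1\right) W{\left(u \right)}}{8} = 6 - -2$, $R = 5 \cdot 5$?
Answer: $- \frac{35980}{27} \approx -1332.6$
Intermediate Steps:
$R = 25$
$W{\left(u \right)} = -64$ ($W{\left(u \right)} = - 8 \left(6 - -2\right) = - 8 \left(6 + 2\right) = \left(-8\right) 8 = -64$)
$v = 25$
$x{\left(I \right)} = -2 + \frac{2 I}{27}$ ($x{\left(I \right)} = -2 + \frac{I + I}{2 + 25} = -2 + \frac{2 I}{27}$)
$\left(x{\left(W{\left(6 \right)} \right)} + 140\right) \left(-10\right) = \left(\left(-2 + \frac{2}{27} \left(-64\right)\right) + 140\right) \left(-10\right) = \left(\left(-2 - \frac{128}{27}\right) + 140\right) \left(-10\right) = \left(- \frac{182}{27} + 140\right) \left(-10\right) = \frac{3598}{27} \left(-10\right) = - \frac{35980}{27}$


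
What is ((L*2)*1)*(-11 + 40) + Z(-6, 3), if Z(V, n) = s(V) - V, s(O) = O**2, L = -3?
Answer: -132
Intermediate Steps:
Z(V, n) = V**2 - V
((L*2)*1)*(-11 + 40) + Z(-6, 3) = (-3*2*1)*(-11 + 40) - 6*(-1 - 6) = -6*1*29 - 6*(-7) = -6*29 + 42 = -174 + 42 = -132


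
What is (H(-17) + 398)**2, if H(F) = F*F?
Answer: 471969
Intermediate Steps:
H(F) = F**2
(H(-17) + 398)**2 = ((-17)**2 + 398)**2 = (289 + 398)**2 = 687**2 = 471969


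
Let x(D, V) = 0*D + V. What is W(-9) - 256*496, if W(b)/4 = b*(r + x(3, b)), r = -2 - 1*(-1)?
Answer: -126616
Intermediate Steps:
x(D, V) = V (x(D, V) = 0 + V = V)
r = -1 (r = -2 + 1 = -1)
W(b) = 4*b*(-1 + b) (W(b) = 4*(b*(-1 + b)) = 4*b*(-1 + b))
W(-9) - 256*496 = 4*(-9)*(-1 - 9) - 256*496 = 4*(-9)*(-10) - 126976 = 360 - 126976 = -126616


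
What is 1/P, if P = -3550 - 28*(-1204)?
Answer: 1/30162 ≈ 3.3154e-5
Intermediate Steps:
P = 30162 (P = -3550 - 1*(-33712) = -3550 + 33712 = 30162)
1/P = 1/30162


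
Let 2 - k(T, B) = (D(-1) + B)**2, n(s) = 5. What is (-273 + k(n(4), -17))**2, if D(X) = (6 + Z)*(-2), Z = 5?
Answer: 3211264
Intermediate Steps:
D(X) = -22 (D(X) = (6 + 5)*(-2) = 11*(-2) = -22)
k(T, B) = 2 - (-22 + B)**2
(-273 + k(n(4), -17))**2 = (-273 + (2 - (-22 - 17)**2))**2 = (-273 + (2 - 1*(-39)**2))**2 = (-273 + (2 - 1*1521))**2 = (-273 + (2 - 1521))**2 = (-273 - 1519)**2 = (-1792)**2 = 3211264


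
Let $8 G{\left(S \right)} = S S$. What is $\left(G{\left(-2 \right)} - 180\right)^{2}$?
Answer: $\frac{128881}{4} \approx 32220.0$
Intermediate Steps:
$G{\left(S \right)} = \frac{S^{2}}{8}$ ($G{\left(S \right)} = \frac{S S}{8} = \frac{S^{2}}{8}$)
$\left(G{\left(-2 \right)} - 180\right)^{2} = \left(\frac{\left(-2\right)^{2}}{8} - 180\right)^{2} = \left(\frac{1}{8} \cdot 4 - 180\right)^{2} = \left(\frac{1}{2} - 180\right)^{2} = \left(- \frac{359}{2}\right)^{2} = \frac{128881}{4}$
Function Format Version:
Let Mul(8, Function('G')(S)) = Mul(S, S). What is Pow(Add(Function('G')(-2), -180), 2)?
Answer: Rational(128881, 4) ≈ 32220.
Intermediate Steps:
Function('G')(S) = Mul(Rational(1, 8), Pow(S, 2)) (Function('G')(S) = Mul(Rational(1, 8), Mul(S, S)) = Mul(Rational(1, 8), Pow(S, 2)))
Pow(Add(Function('G')(-2), -180), 2) = Pow(Add(Mul(Rational(1, 8), Pow(-2, 2)), -180), 2) = Pow(Add(Mul(Rational(1, 8), 4), -180), 2) = Pow(Add(Rational(1, 2), -180), 2) = Pow(Rational(-359, 2), 2) = Rational(128881, 4)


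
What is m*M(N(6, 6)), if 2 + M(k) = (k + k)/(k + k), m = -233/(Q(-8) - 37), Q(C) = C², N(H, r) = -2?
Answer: 233/27 ≈ 8.6296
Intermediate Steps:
m = -233/27 (m = -233/((-8)² - 37) = -233/(64 - 37) = -233/27 ≈ -8.6296)
M(k) = -1 (M(k) = -2 + (k + k)/(k + k) = -2 + (2*k)/((2*k)) = -2 + (2*k)*(1/(2*k)) = -2 + 1 = -1)
m*M(N(6, 6)) = -233/27*(-1) = 233/27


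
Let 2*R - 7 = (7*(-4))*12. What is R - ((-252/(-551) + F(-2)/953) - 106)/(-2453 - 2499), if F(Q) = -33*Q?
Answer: -53475798576/325038757 ≈ -164.52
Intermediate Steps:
R = -329/2 (R = 7/2 + ((7*(-4))*12)/2 = 7/2 + (-28*12)/2 = 7/2 + (½)*(-336) = 7/2 - 168 = -329/2 ≈ -164.50)
R - ((-252/(-551) + F(-2)/953) - 106)/(-2453 - 2499) = -329/2 - ((-252/(-551) - 33*(-2)/953) - 106)/(-2453 - 2499) = -329/2 - ((-252*(-1/551) + 66*(1/953)) - 106)/(-4952) = -329/2 - ((252/551 + 66/953) - 106)*(-1)/4952 = -329/2 - (276522/525103 - 106)*(-1)/4952 = -329/2 - (-55384396)*(-1)/(525103*4952) = -329/2 - 1*13846099/650077514 = -329/2 - 13846099/650077514 = -53475798576/325038757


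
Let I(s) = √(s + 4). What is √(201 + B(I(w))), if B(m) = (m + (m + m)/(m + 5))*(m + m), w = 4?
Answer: √(1117 + 434*√2)/√(5 + 2*√2) ≈ 14.869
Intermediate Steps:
I(s) = √(4 + s)
B(m) = 2*m*(m + 2*m/(5 + m)) (B(m) = (m + (2*m)/(5 + m))*(2*m) = (m + 2*m/(5 + m))*(2*m) = 2*m*(m + 2*m/(5 + m)))
√(201 + B(I(w))) = √(201 + 2*(√(4 + 4))²*(7 + √(4 + 4))/(5 + √(4 + 4))) = √(201 + 2*(√8)²*(7 + √8)/(5 + √8)) = √(201 + 2*(2*√2)²*(7 + 2*√2)/(5 + 2*√2)) = √(201 + 2*8*(7 + 2*√2)/(5 + 2*√2)) = √(201 + 16*(7 + 2*√2)/(5 + 2*√2))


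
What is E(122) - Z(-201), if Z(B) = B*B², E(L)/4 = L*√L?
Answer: 8120601 + 488*√122 ≈ 8.1260e+6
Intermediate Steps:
E(L) = 4*L^(3/2) (E(L) = 4*(L*√L) = 4*L^(3/2))
Z(B) = B³
E(122) - Z(-201) = 4*122^(3/2) - 1*(-201)³ = 4*(122*√122) - 1*(-8120601) = 488*√122 + 8120601 = 8120601 + 488*√122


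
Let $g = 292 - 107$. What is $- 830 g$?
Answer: $-153550$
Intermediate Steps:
$g = 185$
$- 830 g = \left(-830\right) 185 = -153550$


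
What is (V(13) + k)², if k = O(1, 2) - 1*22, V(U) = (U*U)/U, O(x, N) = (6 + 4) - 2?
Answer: 1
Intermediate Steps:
O(x, N) = 8 (O(x, N) = 10 - 2 = 8)
V(U) = U (V(U) = U²/U = U)
k = -14 (k = 8 - 1*22 = 8 - 22 = -14)
(V(13) + k)² = (13 - 14)² = (-1)² = 1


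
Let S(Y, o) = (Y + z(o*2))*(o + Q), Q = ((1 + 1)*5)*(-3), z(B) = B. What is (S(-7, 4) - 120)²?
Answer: 21316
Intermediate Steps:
Q = -30 (Q = (2*5)*(-3) = 10*(-3) = -30)
S(Y, o) = (-30 + o)*(Y + 2*o) (S(Y, o) = (Y + o*2)*(o - 30) = (Y + 2*o)*(-30 + o) = (-30 + o)*(Y + 2*o))
(S(-7, 4) - 120)² = ((-60*4 - 30*(-7) + 2*4² - 7*4) - 120)² = ((-240 + 210 + 2*16 - 28) - 120)² = ((-240 + 210 + 32 - 28) - 120)² = (-26 - 120)² = (-146)² = 21316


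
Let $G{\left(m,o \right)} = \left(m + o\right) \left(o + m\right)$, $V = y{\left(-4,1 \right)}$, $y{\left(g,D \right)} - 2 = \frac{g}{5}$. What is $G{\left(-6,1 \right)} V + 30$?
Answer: $60$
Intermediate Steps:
$y{\left(g,D \right)} = 2 + \frac{g}{5}$
$V = \frac{6}{5}$ ($V = 2 + \frac{1}{5} \left(-4\right) = 2 - \frac{4}{5} = \frac{6}{5} \approx 1.2$)
$G{\left(m,o \right)} = \left(m + o\right)^{2}$ ($G{\left(m,o \right)} = \left(m + o\right) \left(m + o\right) = \left(m + o\right)^{2}$)
$G{\left(-6,1 \right)} V + 30 = \left(-6 + 1\right)^{2} \cdot \frac{6}{5} + 30 = \left(-5\right)^{2} \cdot \frac{6}{5} + 30 = 25 \cdot \frac{6}{5} + 30 = 30 + 30 = 60$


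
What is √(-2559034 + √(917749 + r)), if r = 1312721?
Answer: √(-2559034 + 3*√247830) ≈ 1599.2*I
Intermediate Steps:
√(-2559034 + √(917749 + r)) = √(-2559034 + √(917749 + 1312721)) = √(-2559034 + √2230470) = √(-2559034 + 3*√247830)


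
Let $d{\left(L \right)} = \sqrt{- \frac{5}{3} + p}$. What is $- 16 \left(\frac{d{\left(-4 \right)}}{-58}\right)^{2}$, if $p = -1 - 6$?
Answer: $\frac{104}{2523} \approx 0.041221$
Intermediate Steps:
$p = -7$ ($p = -1 - 6 = -7$)
$d{\left(L \right)} = \frac{i \sqrt{78}}{3}$ ($d{\left(L \right)} = \sqrt{- \frac{5}{3} - 7} = \sqrt{- \frac{26}{3}} = \frac{i \sqrt{78}}{3}$)
$- 16 \left(\frac{d{\left(-4 \right)}}{-58}\right)^{2} = - 16 \left(\frac{\frac{1}{3} i \sqrt{78}}{-58}\right)^{2} = - 16 \left(\frac{i \sqrt{78}}{3} \left(- \frac{1}{58}\right)\right)^{2} = - 16 \left(- \frac{i \sqrt{78}}{174}\right)^{2} = \left(-16\right) \left(- \frac{13}{5046}\right) = \frac{104}{2523}$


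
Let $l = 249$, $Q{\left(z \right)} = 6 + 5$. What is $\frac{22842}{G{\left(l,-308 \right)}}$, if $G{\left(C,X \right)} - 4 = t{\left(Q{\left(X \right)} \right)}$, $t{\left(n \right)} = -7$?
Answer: $-7614$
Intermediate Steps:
$Q{\left(z \right)} = 11$
$G{\left(C,X \right)} = -3$ ($G{\left(C,X \right)} = 4 - 7 = -3$)
$\frac{22842}{G{\left(l,-308 \right)}} = \frac{22842}{-3} = 22842 \left(- \frac{1}{3}\right) = -7614$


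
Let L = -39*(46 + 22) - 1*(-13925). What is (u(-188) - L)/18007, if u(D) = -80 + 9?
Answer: -11344/18007 ≈ -0.62998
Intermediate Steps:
u(D) = -71
L = 11273 (L = -39*68 + 13925 = -2652 + 13925 = 11273)
(u(-188) - L)/18007 = (-71 - 1*11273)/18007 = (-71 - 11273)*(1/18007) = -11344*1/18007 = -11344/18007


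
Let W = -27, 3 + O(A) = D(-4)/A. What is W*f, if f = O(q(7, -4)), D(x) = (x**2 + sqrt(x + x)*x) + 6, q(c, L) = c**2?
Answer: 3375/49 + 216*I*sqrt(2)/49 ≈ 68.878 + 6.2341*I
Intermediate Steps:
D(x) = 6 + x**2 + sqrt(2)*x**(3/2) (D(x) = (x**2 + sqrt(2*x)*x) + 6 = (x**2 + (sqrt(2)*sqrt(x))*x) + 6 = (x**2 + sqrt(2)*x**(3/2)) + 6 = 6 + x**2 + sqrt(2)*x**(3/2))
O(A) = -3 + (22 - 8*I*sqrt(2))/A (O(A) = -3 + (6 + (-4)**2 + sqrt(2)*(-4)**(3/2))/A = -3 + (6 + 16 + sqrt(2)*(-8*I))/A = -3 + (6 + 16 - 8*I*sqrt(2))/A = -3 + (22 - 8*I*sqrt(2))/A)
f = -125/49 - 8*I*sqrt(2)/49 (f = (22 - 3*7**2 - 8*I*sqrt(2))/(7**2) = (22 - 3*49 - 8*I*sqrt(2))/49 = (22 - 147 - 8*I*sqrt(2))/49 = (-125 - 8*I*sqrt(2))/49 = -125/49 - 8*I*sqrt(2)/49 ≈ -2.551 - 0.23089*I)
W*f = -27*(-125/49 - 8*I*sqrt(2)/49) = 3375/49 + 216*I*sqrt(2)/49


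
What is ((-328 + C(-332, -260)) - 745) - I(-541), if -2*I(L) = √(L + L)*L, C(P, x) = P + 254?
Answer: -1151 - 541*I*√1082/2 ≈ -1151.0 - 8897.8*I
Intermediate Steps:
C(P, x) = 254 + P
I(L) = -√2*L^(3/2)/2 (I(L) = -√(L + L)*L/2 = -√(2*L)*L/2 = -√2*√L*L/2 = -√2*L^(3/2)/2)
((-328 + C(-332, -260)) - 745) - I(-541) = ((-328 + (254 - 332)) - 745) - (-1)*√2*(-541)^(3/2)/2 = ((-328 - 78) - 745) - (-1)*√2*(-541*I*√541)/2 = (-406 - 745) - 541*I*√1082/2 = -1151 - 541*I*√1082/2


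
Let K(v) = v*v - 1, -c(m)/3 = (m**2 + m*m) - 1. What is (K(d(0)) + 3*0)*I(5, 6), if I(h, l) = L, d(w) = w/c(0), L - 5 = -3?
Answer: -2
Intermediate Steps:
c(m) = 3 - 6*m**2 (c(m) = -3*((m**2 + m*m) - 1) = -3*((m**2 + m**2) - 1) = -3*(2*m**2 - 1) = -3*(-1 + 2*m**2) = 3 - 6*m**2)
L = 2 (L = 5 - 3 = 2)
d(w) = w/3 (d(w) = w/(3 - 6*0**2) = w/(3 - 6*0) = w/(3 + 0) = w/3)
I(h, l) = 2
K(v) = -1 + v**2 (K(v) = v**2 - 1 = -1 + v**2)
(K(d(0)) + 3*0)*I(5, 6) = ((-1 + ((1/3)*0)**2) + 3*0)*2 = ((-1 + 0**2) + 0)*2 = ((-1 + 0) + 0)*2 = (-1 + 0)*2 = -1*2 = -2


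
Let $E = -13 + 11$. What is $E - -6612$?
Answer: $6610$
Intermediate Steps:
$E = -2$
$E - -6612 = -2 - -6612 = -2 + 6612 = 6610$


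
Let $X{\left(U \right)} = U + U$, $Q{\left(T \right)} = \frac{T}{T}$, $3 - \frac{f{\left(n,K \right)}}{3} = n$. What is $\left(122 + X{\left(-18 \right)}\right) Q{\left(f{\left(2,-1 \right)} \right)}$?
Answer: $86$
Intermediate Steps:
$f{\left(n,K \right)} = 9 - 3 n$
$Q{\left(T \right)} = 1$
$X{\left(U \right)} = 2 U$
$\left(122 + X{\left(-18 \right)}\right) Q{\left(f{\left(2,-1 \right)} \right)} = \left(122 + 2 \left(-18\right)\right) 1 = \left(122 - 36\right) 1 = 86 \cdot 1 = 86$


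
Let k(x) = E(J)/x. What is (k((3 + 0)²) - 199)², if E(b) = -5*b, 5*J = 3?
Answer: 357604/9 ≈ 39734.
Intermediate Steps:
J = ⅗ (J = (⅕)*3 = ⅗ ≈ 0.60000)
k(x) = -3/x (k(x) = (-5*⅗)/x = -3/x)
(k((3 + 0)²) - 199)² = (-3/(3 + 0)² - 199)² = (-3/(3²) - 199)² = (-3/9 - 199)² = (-3*⅑ - 199)² = (-⅓ - 199)² = (-598/3)² = 357604/9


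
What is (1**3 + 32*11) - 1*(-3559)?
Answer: 3912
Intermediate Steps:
(1**3 + 32*11) - 1*(-3559) = (1 + 352) + 3559 = 353 + 3559 = 3912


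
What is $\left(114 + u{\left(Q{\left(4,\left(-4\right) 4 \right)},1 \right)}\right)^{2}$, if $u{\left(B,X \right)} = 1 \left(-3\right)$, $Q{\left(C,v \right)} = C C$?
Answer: $12321$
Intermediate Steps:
$Q{\left(C,v \right)} = C^{2}$
$u{\left(B,X \right)} = -3$
$\left(114 + u{\left(Q{\left(4,\left(-4\right) 4 \right)},1 \right)}\right)^{2} = \left(114 - 3\right)^{2} = 111^{2} = 12321$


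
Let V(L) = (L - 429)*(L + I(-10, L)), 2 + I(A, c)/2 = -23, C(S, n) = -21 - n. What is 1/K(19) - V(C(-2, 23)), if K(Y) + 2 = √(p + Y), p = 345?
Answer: -8003159/180 + √91/180 ≈ -44462.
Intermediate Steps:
I(A, c) = -50 (I(A, c) = -4 + 2*(-23) = -4 - 46 = -50)
V(L) = (-429 + L)*(-50 + L) (V(L) = (L - 429)*(L - 50) = (-429 + L)*(-50 + L))
K(Y) = -2 + √(345 + Y)
1/K(19) - V(C(-2, 23)) = 1/(-2 + √(345 + 19)) - (21450 + (-21 - 1*23)² - 479*(-21 - 1*23)) = 1/(-2 + √364) - (21450 + (-21 - 23)² - 479*(-21 - 23)) = 1/(-2 + 2*√91) - (21450 + (-44)² - 479*(-44)) = 1/(-2 + 2*√91) - (21450 + 1936 + 21076) = 1/(-2 + 2*√91) - 1*44462 = 1/(-2 + 2*√91) - 44462 = -44462 + 1/(-2 + 2*√91)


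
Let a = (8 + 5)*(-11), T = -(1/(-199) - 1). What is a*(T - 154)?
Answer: 4353778/199 ≈ 21878.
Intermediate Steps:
T = 200/199 (T = -(-1/199 - 1) = -1*(-200/199) = 200/199 ≈ 1.0050)
a = -143 (a = 13*(-11) = -143)
a*(T - 154) = -143*(200/199 - 154) = -143*(-30446/199) = 4353778/199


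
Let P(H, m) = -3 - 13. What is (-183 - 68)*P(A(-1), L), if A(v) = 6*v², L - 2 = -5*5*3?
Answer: 4016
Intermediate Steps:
L = -73 (L = 2 - 5*5*3 = 2 - 25*3 = 2 - 75 = -73)
P(H, m) = -16
(-183 - 68)*P(A(-1), L) = (-183 - 68)*(-16) = -251*(-16) = 4016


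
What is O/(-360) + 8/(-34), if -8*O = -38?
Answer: -6083/24480 ≈ -0.24849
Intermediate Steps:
O = 19/4 (O = -⅛*(-38) = 19/4 ≈ 4.7500)
O/(-360) + 8/(-34) = (19/4)/(-360) + 8/(-34) = (19/4)*(-1/360) + 8*(-1/34) = -19/1440 - 4/17 = -6083/24480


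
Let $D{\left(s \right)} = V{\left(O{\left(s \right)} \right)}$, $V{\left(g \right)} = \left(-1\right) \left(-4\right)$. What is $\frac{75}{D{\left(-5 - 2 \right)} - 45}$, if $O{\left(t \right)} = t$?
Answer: $- \frac{75}{41} \approx -1.8293$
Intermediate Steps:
$V{\left(g \right)} = 4$
$D{\left(s \right)} = 4$
$\frac{75}{D{\left(-5 - 2 \right)} - 45} = \frac{75}{4 - 45} = \frac{75}{-41} = 75 \left(- \frac{1}{41}\right) = - \frac{75}{41}$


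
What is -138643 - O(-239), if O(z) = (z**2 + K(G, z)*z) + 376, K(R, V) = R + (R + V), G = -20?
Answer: -262821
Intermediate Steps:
K(R, V) = V + 2*R
O(z) = 376 + z**2 + z*(-40 + z) (O(z) = (z**2 + (z + 2*(-20))*z) + 376 = (z**2 + (z - 40)*z) + 376 = (z**2 + (-40 + z)*z) + 376 = (z**2 + z*(-40 + z)) + 376 = 376 + z**2 + z*(-40 + z))
-138643 - O(-239) = -138643 - (376 + (-239)**2 - 239*(-40 - 239)) = -138643 - (376 + 57121 - 239*(-279)) = -138643 - (376 + 57121 + 66681) = -138643 - 1*124178 = -138643 - 124178 = -262821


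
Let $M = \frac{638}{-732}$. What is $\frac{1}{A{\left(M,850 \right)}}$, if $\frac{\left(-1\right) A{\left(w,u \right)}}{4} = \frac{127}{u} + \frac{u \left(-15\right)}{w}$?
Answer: $- \frac{135575}{7933131026} \approx -1.709 \cdot 10^{-5}$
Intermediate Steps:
$M = - \frac{319}{366}$ ($M = 638 \left(- \frac{1}{732}\right) = - \frac{319}{366} \approx -0.87158$)
$A{\left(w,u \right)} = - \frac{508}{u} + \frac{60 u}{w}$ ($A{\left(w,u \right)} = - 4 \left(\frac{127}{u} + \frac{u \left(-15\right)}{w}\right) = - 4 \left(\frac{127}{u} + \frac{\left(-15\right) u}{w}\right) = - 4 \left(\frac{127}{u} - \frac{15 u}{w}\right) = - \frac{508}{u} + \frac{60 u}{w}$)
$\frac{1}{A{\left(M,850 \right)}} = \frac{1}{- \frac{508}{850} + 60 \cdot 850 \frac{1}{- \frac{319}{366}}} = \frac{1}{\left(-508\right) \frac{1}{850} + 60 \cdot 850 \left(- \frac{366}{319}\right)} = \frac{1}{- \frac{254}{425} - \frac{18666000}{319}} = \frac{1}{- \frac{7933131026}{135575}} = - \frac{135575}{7933131026}$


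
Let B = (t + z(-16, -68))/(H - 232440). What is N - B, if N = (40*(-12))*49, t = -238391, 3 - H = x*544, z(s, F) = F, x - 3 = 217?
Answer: -8282030299/352117 ≈ -23521.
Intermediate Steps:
x = 220 (x = 3 + 217 = 220)
H = -119677 (H = 3 - 220*544 = 3 - 1*119680 = 3 - 119680 = -119677)
B = 238459/352117 (B = (-238391 - 68)/(-119677 - 232440) = -238459/(-352117) = -238459*(-1/352117) = 238459/352117 ≈ 0.67722)
N = -23520 (N = -480*49 = -23520)
N - B = -23520 - 1*238459/352117 = -23520 - 238459/352117 = -8282030299/352117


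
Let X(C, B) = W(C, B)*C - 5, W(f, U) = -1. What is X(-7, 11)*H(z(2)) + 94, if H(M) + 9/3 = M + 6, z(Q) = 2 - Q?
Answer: 100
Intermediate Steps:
X(C, B) = -5 - C (X(C, B) = -C - 5 = -5 - C)
H(M) = 3 + M (H(M) = -3 + (M + 6) = -3 + (6 + M) = 3 + M)
X(-7, 11)*H(z(2)) + 94 = (-5 - 1*(-7))*(3 + (2 - 1*2)) + 94 = (-5 + 7)*(3 + (2 - 2)) + 94 = 2*(3 + 0) + 94 = 2*3 + 94 = 6 + 94 = 100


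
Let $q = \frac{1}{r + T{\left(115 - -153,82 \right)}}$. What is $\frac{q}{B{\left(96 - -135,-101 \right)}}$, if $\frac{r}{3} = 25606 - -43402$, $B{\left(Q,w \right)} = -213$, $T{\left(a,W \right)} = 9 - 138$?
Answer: $- \frac{1}{44068635} \approx -2.2692 \cdot 10^{-8}$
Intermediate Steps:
$T{\left(a,W \right)} = -129$ ($T{\left(a,W \right)} = 9 - 138 = -129$)
$r = 207024$ ($r = 3 \left(25606 - -43402\right) = 3 \left(25606 + 43402\right) = 3 \cdot 69008 = 207024$)
$q = \frac{1}{206895}$ ($q = \frac{1}{207024 - 129} = \frac{1}{206895} \approx 4.8334 \cdot 10^{-6}$)
$\frac{q}{B{\left(96 - -135,-101 \right)}} = \frac{1}{206895 \left(-213\right)} = \frac{1}{206895} \left(- \frac{1}{213}\right) = - \frac{1}{44068635}$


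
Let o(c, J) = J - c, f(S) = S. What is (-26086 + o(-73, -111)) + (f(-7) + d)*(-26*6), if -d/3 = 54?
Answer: 240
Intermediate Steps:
d = -162 (d = -3*54 = -162)
(-26086 + o(-73, -111)) + (f(-7) + d)*(-26*6) = (-26086 + (-111 - 1*(-73))) + (-7 - 162)*(-26*6) = (-26086 + (-111 + 73)) - 169*(-156) = (-26086 - 38) + 26364 = -26124 + 26364 = 240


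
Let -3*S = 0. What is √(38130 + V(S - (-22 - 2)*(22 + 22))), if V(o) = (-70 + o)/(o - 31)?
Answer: 2*√400613419/205 ≈ 195.27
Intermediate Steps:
S = 0 (S = -⅓*0 = 0)
V(o) = (-70 + o)/(-31 + o)
√(38130 + V(S - (-22 - 2)*(22 + 22))) = √(38130 + (-70 + (0 - (-22 - 2)*(22 + 22)))/(-31 + (0 - (-22 - 2)*(22 + 22)))) = √(38130 + (-70 + (0 - (-24)*44))/(-31 + (0 - (-24)*44))) = √(38130 + (-70 + (0 - 1*(-1056)))/(-31 + (0 - 1*(-1056)))) = √(38130 + (-70 + (0 + 1056))/(-31 + (0 + 1056))) = √(38130 + (-70 + 1056)/(-31 + 1056)) = √(38130 + 986/1025) = √(39084236/1025) = 2*√400613419/205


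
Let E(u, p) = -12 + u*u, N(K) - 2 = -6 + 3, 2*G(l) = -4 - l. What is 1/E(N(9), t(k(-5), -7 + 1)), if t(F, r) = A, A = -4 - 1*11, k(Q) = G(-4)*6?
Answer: -1/11 ≈ -0.090909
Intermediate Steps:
G(l) = -2 - l/2 (G(l) = (-4 - l)/2 = -2 - l/2)
k(Q) = 0 (k(Q) = (-2 - ½*(-4))*6 = (-2 + 2)*6 = 0*6 = 0)
A = -15 (A = -4 - 11 = -15)
t(F, r) = -15
N(K) = -1 (N(K) = 2 + (-6 + 3) = 2 - 3 = -1)
E(u, p) = -12 + u²
1/E(N(9), t(k(-5), -7 + 1)) = 1/(-12 + (-1)²) = 1/(-12 + 1) = 1/(-11) = -1/11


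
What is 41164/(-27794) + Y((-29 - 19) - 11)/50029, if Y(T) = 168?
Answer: -146766026/99321859 ≈ -1.4777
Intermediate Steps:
41164/(-27794) + Y((-29 - 19) - 11)/50029 = 41164/(-27794) + 168/50029 = 41164*(-1/27794) + 168*(1/50029) = -20582/13897 + 24/7147 = -146766026/99321859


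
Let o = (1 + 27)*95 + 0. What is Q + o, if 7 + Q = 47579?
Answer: 50232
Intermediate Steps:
Q = 47572 (Q = -7 + 47579 = 47572)
o = 2660 (o = 28*95 + 0 = 2660 + 0 = 2660)
Q + o = 47572 + 2660 = 50232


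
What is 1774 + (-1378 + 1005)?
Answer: 1401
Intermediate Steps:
1774 + (-1378 + 1005) = 1774 - 373 = 1401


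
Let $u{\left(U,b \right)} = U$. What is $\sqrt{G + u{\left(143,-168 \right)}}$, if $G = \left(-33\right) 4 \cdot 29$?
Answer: $i \sqrt{3685} \approx 60.704 i$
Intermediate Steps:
$G = -3828$ ($G = \left(-132\right) 29 = -3828$)
$\sqrt{G + u{\left(143,-168 \right)}} = \sqrt{-3828 + 143} = \sqrt{-3685} = i \sqrt{3685}$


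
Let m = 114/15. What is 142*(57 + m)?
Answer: 45866/5 ≈ 9173.2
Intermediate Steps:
m = 38/5 (m = 114*(1/15) = 38/5 ≈ 7.6000)
142*(57 + m) = 142*(57 + 38/5) = 142*(323/5) = 45866/5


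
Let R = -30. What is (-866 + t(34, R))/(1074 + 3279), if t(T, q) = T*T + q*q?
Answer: 1190/4353 ≈ 0.27337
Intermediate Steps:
t(T, q) = T**2 + q**2
(-866 + t(34, R))/(1074 + 3279) = (-866 + (34**2 + (-30)**2))/(1074 + 3279) = (-866 + (1156 + 900))/4353 = (-866 + 2056)*(1/4353) = 1190*(1/4353) = 1190/4353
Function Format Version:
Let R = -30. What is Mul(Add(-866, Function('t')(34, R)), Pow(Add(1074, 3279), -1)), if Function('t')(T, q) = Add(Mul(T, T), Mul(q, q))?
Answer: Rational(1190, 4353) ≈ 0.27337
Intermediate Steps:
Function('t')(T, q) = Add(Pow(T, 2), Pow(q, 2))
Mul(Add(-866, Function('t')(34, R)), Pow(Add(1074, 3279), -1)) = Mul(Add(-866, Add(Pow(34, 2), Pow(-30, 2))), Pow(Add(1074, 3279), -1)) = Mul(Add(-866, Add(1156, 900)), Pow(4353, -1)) = Mul(Add(-866, 2056), Rational(1, 4353)) = Mul(1190, Rational(1, 4353)) = Rational(1190, 4353)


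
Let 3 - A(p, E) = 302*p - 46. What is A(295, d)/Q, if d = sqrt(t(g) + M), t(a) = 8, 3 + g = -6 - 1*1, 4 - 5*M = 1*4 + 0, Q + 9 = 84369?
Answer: -89041/84360 ≈ -1.0555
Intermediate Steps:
Q = 84360 (Q = -9 + 84369 = 84360)
M = 0 (M = 4/5 - (1*4 + 0)/5 = 4/5 - (4 + 0)/5 = 4/5 - 1/5*4 = 4/5 - 4/5 = 0)
g = -10 (g = -3 + (-6 - 1*1) = -3 + (-6 - 1) = -3 - 7 = -10)
d = 2*sqrt(2) (d = sqrt(8 + 0) = sqrt(8) = 2*sqrt(2) ≈ 2.8284)
A(p, E) = 49 - 302*p (A(p, E) = 3 - (302*p - 46) = 3 - (-46 + 302*p) = 3 + (46 - 302*p) = 49 - 302*p)
A(295, d)/Q = (49 - 302*295)/84360 = (49 - 89090)*(1/84360) = -89041*1/84360 = -89041/84360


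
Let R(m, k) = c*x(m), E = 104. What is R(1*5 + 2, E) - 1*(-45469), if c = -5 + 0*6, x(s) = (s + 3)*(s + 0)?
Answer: 45119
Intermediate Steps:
x(s) = s*(3 + s) (x(s) = (3 + s)*s = s*(3 + s))
c = -5 (c = -5 + 0 = -5)
R(m, k) = -5*m*(3 + m)
R(1*5 + 2, E) - 1*(-45469) = -5*(1*5 + 2)*(3 + (1*5 + 2)) - 1*(-45469) = -5*(5 + 2)*(3 + (5 + 2)) + 45469 = -5*7*(3 + 7) + 45469 = -5*7*10 + 45469 = -350 + 45469 = 45119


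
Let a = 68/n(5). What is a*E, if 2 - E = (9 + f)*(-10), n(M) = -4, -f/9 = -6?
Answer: -10744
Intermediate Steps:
f = 54 (f = -9*(-6) = 54)
a = -17 (a = 68/(-4) = 68*(-¼) = -17)
E = 632 (E = 2 - (9 + 54)*(-10) = 2 - 63*(-10) = 2 - 1*(-630) = 2 + 630 = 632)
a*E = -17*632 = -10744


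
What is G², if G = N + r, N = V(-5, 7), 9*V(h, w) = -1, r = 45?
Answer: 163216/81 ≈ 2015.0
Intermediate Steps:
V(h, w) = -⅑ (V(h, w) = (⅑)*(-1) = -⅑)
N = -⅑ ≈ -0.11111
G = 404/9 (G = -⅑ + 45 = 404/9 ≈ 44.889)
G² = (404/9)² = 163216/81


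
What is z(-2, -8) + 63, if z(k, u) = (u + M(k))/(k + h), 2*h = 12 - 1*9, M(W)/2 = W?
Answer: 87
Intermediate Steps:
M(W) = 2*W
h = 3/2 (h = (12 - 1*9)/2 = (12 - 9)/2 = (1/2)*3 = 3/2 ≈ 1.5000)
z(k, u) = (u + 2*k)/(3/2 + k) (z(k, u) = (u + 2*k)/(k + 3/2) = (u + 2*k)/(3/2 + k))
z(-2, -8) + 63 = 2*(-8 + 2*(-2))/(3 + 2*(-2)) + 63 = 2*(-8 - 4)/(3 - 4) + 63 = 2*(-12)/(-1) + 63 = 2*(-1)*(-12) + 63 = 24 + 63 = 87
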